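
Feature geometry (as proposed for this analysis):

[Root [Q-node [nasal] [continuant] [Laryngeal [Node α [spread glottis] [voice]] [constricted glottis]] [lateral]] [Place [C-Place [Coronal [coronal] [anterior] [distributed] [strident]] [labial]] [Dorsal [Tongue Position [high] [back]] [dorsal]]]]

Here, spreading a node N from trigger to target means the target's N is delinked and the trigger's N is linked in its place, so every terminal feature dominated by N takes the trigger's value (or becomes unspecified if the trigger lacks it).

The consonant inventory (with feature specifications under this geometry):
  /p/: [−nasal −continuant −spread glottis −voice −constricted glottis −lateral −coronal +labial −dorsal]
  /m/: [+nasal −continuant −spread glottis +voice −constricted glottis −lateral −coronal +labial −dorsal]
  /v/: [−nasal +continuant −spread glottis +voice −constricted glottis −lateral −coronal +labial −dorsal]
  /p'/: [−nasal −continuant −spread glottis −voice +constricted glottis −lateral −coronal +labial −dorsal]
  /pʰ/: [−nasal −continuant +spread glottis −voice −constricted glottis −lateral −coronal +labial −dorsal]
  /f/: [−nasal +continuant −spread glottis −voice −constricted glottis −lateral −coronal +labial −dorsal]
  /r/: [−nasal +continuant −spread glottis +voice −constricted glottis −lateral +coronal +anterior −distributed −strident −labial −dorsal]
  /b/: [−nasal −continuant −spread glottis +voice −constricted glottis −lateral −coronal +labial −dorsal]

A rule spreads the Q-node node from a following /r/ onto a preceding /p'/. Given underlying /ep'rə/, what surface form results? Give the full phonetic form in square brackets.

Q-node immediately or transitively dominates [nasal], [continuant], [spread glottis], [voice], [constricted glottis], [lateral].
The target acquires /r/'s values for everything under Q-node — [−nasal], [+continuant], [−spread glottis], [+voice], [−constricted glottis], [−lateral] — while keeping its own [coronal], [labial], [dorsal].
This feature bundle is that of [v], so /ep'rə/ surfaces as [evrə].

[evrə]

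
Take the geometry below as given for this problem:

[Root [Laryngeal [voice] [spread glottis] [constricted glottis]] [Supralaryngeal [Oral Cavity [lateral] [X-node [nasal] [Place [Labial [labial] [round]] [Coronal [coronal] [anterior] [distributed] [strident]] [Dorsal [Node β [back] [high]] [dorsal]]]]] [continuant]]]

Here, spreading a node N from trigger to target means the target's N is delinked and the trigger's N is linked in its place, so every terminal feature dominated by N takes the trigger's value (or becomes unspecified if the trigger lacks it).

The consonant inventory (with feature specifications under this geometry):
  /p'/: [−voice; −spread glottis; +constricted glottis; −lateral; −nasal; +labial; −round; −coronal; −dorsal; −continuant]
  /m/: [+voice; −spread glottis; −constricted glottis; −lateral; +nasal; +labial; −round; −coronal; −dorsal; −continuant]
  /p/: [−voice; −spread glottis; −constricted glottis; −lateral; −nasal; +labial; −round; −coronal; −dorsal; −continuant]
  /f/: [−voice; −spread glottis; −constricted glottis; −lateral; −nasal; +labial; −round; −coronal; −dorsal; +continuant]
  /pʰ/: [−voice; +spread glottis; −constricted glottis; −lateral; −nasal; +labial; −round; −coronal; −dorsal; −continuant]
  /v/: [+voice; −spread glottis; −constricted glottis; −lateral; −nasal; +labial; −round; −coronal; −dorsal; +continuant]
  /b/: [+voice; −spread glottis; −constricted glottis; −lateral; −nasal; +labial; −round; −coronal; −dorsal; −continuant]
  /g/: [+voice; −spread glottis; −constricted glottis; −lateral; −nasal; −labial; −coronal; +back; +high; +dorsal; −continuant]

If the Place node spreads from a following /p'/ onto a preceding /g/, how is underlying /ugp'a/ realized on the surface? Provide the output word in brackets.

[ubp'a]

Place immediately or transitively dominates [labial], [round], [coronal], [anterior], [distributed], [strident], [back], [high], [dorsal].
The target acquires /p'/'s values for everything under Place — [+labial], [−round], [−coronal], [−dorsal] — while keeping its own [voice], [spread glottis], [constricted glottis], ….
Among the inventory, only /b/ has exactly this specification, giving the surface form [ubp'a].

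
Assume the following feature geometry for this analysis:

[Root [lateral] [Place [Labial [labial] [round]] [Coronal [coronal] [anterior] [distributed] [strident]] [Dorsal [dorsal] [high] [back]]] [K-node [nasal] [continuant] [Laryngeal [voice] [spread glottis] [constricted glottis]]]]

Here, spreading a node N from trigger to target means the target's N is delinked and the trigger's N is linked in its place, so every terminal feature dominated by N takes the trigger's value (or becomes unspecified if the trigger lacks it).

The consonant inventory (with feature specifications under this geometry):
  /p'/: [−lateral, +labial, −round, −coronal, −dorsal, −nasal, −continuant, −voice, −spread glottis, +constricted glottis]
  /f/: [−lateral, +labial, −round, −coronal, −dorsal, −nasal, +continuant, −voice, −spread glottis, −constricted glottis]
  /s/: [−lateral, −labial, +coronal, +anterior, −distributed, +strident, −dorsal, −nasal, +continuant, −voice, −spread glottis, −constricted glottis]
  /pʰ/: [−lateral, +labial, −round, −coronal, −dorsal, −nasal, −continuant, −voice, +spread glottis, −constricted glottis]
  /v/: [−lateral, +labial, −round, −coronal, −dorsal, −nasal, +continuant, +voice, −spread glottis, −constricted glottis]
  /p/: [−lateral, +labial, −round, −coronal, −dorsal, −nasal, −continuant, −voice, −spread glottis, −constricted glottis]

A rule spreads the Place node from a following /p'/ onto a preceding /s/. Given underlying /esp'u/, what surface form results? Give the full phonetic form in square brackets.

[efp'u]

Terminals under Place in this geometry: [labial], [round], [coronal], [anterior], [distributed], [strident], [dorsal], [high], [back].
Spreading Place from /p'/ onto /s/ replaces those values with /p'/'s: [+labial], [−round], [−coronal], [−dorsal]. Features outside Place ([lateral], [nasal], [continuant], …) stay as in /s/.
This feature bundle is that of [f], so /esp'u/ surfaces as [efp'u].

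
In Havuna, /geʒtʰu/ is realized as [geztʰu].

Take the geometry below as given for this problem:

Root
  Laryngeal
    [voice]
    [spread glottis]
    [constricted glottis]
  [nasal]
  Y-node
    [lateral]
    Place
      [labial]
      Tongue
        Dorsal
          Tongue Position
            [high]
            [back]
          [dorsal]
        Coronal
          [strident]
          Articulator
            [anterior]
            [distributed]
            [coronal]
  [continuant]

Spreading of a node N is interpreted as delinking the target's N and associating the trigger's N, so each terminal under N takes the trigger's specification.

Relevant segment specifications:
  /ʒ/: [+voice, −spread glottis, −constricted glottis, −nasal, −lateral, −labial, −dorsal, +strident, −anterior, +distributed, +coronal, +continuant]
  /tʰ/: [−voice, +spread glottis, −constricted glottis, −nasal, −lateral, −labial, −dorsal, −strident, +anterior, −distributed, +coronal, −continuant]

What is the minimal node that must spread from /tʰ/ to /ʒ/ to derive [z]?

/ʒ/ and [z] differ in [anterior], [distributed]; every other specified feature is identical.
Tracing each changed feature up the tree, the paths first meet at Articulator; any lower node misses at least one of them.
Delinking /ʒ/'s Articulator and associating /tʰ/'s Articulator gives precisely the feature bundle of [z].
Since [strident] is preserved even though /tʰ/ disagrees there, no node above Articulator spread.

Articulator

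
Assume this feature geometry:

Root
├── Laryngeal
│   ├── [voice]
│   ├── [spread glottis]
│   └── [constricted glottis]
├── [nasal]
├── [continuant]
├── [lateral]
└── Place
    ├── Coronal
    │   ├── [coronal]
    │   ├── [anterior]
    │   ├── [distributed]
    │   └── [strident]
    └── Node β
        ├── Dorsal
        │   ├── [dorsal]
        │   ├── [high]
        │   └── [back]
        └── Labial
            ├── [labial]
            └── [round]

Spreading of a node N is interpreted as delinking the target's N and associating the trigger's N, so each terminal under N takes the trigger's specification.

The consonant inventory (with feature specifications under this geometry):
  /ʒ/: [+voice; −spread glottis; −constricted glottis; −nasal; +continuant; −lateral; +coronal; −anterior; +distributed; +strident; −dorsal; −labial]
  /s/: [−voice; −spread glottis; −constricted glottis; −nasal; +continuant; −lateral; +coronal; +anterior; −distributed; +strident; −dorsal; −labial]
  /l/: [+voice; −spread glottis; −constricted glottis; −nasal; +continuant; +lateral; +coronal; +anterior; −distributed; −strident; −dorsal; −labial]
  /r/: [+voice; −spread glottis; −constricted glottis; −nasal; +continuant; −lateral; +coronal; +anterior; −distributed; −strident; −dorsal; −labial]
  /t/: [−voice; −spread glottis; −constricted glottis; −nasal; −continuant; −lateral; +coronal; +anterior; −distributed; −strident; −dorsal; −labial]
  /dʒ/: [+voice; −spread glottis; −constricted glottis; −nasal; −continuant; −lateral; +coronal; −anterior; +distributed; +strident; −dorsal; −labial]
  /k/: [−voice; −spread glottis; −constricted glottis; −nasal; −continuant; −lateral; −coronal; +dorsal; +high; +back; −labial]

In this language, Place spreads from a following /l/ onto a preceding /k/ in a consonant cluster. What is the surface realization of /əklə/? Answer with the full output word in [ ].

Terminals under Place in this geometry: [coronal], [anterior], [distributed], [strident], [dorsal], [high], [back], [labial], [round].
After delinking /k/'s Place and linking /l/'s, the affected terminals become [+coronal], [+anterior], [−distributed], [−strident], [−dorsal], [−labial]; [voice], [spread glottis], [constricted glottis], … (outside Place) are retained from /k/.
This feature bundle is that of [t], so /əklə/ surfaces as [ətlə].

[ətlə]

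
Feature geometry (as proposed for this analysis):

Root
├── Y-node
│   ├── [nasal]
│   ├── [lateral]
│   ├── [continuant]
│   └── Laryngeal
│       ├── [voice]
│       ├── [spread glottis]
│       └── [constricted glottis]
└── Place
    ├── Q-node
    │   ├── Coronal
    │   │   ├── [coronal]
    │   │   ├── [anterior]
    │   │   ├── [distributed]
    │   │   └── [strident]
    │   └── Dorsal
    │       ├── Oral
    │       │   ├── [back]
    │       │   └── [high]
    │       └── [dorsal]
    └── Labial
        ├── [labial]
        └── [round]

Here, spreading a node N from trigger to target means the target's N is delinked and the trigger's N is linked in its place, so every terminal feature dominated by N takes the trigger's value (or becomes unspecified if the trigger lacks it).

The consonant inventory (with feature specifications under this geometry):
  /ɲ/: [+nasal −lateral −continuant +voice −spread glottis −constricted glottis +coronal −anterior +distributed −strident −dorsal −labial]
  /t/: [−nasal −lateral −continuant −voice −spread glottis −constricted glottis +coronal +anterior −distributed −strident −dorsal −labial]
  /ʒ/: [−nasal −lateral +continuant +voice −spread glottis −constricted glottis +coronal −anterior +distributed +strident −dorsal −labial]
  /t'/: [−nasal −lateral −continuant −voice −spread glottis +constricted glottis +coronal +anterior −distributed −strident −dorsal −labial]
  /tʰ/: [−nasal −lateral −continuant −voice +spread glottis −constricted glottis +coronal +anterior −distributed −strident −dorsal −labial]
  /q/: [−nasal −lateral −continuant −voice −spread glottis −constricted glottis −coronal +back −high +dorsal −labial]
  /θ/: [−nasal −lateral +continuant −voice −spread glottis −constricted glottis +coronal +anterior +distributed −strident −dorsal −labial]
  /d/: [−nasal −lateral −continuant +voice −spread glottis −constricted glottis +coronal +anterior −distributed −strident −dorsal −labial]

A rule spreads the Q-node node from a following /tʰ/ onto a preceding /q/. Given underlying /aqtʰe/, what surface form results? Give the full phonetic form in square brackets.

Q-node immediately or transitively dominates [coronal], [anterior], [distributed], [strident], [back], [high], [dorsal].
Spreading Q-node from /tʰ/ onto /q/ replaces those values with /tʰ/'s: [+coronal], [+anterior], [−distributed], [−strident], [−dorsal]. Features outside Q-node ([nasal], [lateral], [continuant], …) stay as in /q/.
Among the inventory, only /t/ has exactly this specification, giving the surface form [attʰe].

[attʰe]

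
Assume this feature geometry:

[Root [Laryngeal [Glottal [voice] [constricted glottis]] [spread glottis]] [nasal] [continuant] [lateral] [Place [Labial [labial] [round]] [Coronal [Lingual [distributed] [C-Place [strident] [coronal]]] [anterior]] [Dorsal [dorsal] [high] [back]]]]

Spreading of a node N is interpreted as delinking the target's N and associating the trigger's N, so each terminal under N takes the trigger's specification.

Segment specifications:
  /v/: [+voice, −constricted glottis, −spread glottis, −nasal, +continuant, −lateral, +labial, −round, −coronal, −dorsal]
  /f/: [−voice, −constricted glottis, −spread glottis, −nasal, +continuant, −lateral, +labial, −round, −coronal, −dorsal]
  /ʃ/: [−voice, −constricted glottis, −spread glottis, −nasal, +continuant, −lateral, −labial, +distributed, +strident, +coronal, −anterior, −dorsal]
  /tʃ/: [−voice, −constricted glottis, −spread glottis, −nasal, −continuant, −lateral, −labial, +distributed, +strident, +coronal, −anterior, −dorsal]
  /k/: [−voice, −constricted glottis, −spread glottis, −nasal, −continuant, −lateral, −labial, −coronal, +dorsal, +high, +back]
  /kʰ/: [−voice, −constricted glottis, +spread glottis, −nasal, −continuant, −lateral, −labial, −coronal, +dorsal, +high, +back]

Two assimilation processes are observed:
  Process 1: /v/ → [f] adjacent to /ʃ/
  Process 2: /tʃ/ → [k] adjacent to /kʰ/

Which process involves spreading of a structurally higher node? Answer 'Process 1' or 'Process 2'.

Process 1 alters [voice]; the lowest dominating node is [voice] (depth 3 from Root).
Process 2: the features that change are [coronal], [anterior], [distributed], [strident], [dorsal], [high], [back]; the minimal node is Place (depth 1).
Place is closer to Root than [voice], so Process 2 spreads the higher node.

Process 2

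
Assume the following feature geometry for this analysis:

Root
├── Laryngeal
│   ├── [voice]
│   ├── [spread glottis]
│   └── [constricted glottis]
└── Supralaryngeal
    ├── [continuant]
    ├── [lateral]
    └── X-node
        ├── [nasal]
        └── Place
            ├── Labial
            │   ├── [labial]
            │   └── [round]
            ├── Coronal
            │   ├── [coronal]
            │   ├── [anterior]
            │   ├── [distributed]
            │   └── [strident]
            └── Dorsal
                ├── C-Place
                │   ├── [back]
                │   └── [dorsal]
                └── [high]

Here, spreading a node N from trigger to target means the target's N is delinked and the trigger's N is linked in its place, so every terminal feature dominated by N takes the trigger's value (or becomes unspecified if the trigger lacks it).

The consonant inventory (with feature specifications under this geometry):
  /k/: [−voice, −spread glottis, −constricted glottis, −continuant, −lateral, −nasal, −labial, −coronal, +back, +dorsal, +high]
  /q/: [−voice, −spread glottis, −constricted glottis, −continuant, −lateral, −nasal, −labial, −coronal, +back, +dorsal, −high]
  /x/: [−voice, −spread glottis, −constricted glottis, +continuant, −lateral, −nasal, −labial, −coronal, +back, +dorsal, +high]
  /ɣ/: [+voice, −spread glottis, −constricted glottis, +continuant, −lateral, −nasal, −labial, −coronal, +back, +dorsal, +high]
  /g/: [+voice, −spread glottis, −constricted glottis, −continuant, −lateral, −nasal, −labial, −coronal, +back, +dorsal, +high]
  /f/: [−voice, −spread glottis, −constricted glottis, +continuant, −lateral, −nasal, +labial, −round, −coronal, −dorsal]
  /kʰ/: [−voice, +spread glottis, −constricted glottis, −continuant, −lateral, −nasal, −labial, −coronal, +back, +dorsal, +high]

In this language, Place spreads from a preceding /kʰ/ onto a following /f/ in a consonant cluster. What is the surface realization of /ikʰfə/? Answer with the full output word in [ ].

[ikʰxə]

Place immediately or transitively dominates [labial], [round], [coronal], [anterior], [distributed], [strident], [back], [dorsal], [high].
Spreading Place from /kʰ/ onto /f/ replaces those values with /kʰ/'s: [−labial], [−coronal], [+back], [+dorsal], [+high]. Features outside Place ([voice], [spread glottis], [constricted glottis], …) stay as in /f/.
Among the inventory, only /x/ has exactly this specification, giving the surface form [ikʰxə].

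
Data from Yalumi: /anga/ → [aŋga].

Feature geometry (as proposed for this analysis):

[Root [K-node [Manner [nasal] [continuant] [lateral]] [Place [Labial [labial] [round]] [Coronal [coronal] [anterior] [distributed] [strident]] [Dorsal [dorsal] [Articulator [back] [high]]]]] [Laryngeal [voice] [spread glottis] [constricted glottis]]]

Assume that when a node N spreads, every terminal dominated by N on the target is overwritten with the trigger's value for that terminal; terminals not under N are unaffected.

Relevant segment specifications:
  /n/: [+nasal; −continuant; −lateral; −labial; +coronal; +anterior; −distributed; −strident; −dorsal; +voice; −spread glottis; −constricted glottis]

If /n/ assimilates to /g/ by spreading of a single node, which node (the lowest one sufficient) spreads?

Place

Comparing /n/ with its surface form [ŋ], the features that change are [coronal], [anterior], [distributed], [strident], [dorsal], [high], [back].
The smallest constituent containing every changed terminal is Place — each of its daughters lacks at least one of the affected features.
Delinking /n/'s Place and associating /g/'s Place gives precisely the feature bundle of [ŋ].
Had K-node or a higher node spread, [nasal] would have taken /g/'s value; it stays as in /n/, confirming the spreading constituent is exactly Place.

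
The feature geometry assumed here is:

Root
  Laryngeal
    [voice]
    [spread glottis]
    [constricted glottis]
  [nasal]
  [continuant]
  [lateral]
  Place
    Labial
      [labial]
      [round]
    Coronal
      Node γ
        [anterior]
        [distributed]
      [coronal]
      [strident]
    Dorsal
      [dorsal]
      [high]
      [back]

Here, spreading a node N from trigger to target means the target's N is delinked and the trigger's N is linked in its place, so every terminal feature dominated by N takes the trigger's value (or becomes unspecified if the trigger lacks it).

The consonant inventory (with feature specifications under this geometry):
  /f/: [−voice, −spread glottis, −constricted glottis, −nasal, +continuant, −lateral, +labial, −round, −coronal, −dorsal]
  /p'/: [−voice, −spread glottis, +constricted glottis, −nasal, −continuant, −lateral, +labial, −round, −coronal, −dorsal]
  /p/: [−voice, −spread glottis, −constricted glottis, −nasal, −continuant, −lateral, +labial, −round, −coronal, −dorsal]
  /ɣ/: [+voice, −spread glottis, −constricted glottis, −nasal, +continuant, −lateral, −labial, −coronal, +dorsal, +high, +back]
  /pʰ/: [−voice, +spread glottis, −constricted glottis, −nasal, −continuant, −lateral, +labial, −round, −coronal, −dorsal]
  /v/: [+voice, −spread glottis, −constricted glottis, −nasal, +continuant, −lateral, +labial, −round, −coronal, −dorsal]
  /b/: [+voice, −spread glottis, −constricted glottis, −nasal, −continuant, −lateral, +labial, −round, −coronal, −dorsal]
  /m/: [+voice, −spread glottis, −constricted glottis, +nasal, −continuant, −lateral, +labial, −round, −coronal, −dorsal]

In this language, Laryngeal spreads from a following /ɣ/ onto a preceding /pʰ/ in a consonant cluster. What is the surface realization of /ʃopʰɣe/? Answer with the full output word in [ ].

Laryngeal immediately or transitively dominates [voice], [spread glottis], [constricted glottis].
Spreading Laryngeal from /ɣ/ onto /pʰ/ replaces those values with /ɣ/'s: [+voice], [−spread glottis], [−constricted glottis]. Features outside Laryngeal ([nasal], [continuant], [lateral], …) stay as in /pʰ/.
Among the inventory, only /b/ has exactly this specification, giving the surface form [ʃobɣe].

[ʃobɣe]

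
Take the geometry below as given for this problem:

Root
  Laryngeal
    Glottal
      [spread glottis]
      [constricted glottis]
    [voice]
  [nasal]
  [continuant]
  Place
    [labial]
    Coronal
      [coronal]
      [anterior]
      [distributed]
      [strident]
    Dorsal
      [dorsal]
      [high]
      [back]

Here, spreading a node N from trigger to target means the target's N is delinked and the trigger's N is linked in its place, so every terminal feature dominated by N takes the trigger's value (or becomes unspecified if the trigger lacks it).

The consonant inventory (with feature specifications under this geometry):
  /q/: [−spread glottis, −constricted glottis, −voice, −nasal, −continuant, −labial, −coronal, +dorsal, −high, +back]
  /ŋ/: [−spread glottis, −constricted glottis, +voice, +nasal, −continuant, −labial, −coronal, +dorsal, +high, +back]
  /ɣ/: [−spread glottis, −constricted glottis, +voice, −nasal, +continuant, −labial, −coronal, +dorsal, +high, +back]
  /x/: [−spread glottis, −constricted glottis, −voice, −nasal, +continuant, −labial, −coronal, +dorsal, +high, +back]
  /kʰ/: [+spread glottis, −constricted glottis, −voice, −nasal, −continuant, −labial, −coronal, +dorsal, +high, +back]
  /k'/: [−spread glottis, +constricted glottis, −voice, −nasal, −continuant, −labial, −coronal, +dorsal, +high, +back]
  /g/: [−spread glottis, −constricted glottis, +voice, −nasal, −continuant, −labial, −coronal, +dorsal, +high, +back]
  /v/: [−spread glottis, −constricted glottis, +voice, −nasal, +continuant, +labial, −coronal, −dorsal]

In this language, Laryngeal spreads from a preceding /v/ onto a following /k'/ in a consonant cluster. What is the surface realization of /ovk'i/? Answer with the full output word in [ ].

The Laryngeal node dominates the terminals [spread glottis], [constricted glottis], [voice].
The target acquires /v/'s values for everything under Laryngeal — [−spread glottis], [−constricted glottis], [+voice] — while keeping its own [nasal], [continuant], [labial], ….
Among the inventory, only /g/ has exactly this specification, giving the surface form [ovgi].

[ovgi]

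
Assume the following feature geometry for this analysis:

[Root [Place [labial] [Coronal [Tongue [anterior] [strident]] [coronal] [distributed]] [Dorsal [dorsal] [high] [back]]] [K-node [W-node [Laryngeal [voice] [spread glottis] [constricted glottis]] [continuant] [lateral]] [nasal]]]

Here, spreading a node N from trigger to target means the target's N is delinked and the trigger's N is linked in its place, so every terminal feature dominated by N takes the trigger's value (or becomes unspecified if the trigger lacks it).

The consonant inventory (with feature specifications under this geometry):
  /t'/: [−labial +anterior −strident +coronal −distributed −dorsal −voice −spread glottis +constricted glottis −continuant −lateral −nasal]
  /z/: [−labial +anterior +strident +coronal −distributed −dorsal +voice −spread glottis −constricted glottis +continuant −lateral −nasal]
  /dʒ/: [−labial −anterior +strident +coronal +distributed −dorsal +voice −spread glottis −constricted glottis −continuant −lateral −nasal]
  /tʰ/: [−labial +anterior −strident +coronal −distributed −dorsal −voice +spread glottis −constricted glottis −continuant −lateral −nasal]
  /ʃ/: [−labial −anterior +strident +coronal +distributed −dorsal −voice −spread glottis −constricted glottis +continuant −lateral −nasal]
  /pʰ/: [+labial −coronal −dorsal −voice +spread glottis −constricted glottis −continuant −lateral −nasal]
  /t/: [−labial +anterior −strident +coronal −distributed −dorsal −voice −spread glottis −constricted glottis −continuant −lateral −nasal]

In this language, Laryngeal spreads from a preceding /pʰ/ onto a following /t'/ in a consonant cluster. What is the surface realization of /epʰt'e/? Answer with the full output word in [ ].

Laryngeal immediately or transitively dominates [voice], [spread glottis], [constricted glottis].
The target acquires /pʰ/'s values for everything under Laryngeal — [−voice], [+spread glottis], [−constricted glottis] — while keeping its own [labial], [anterior], [strident], ….
Among the inventory, only /tʰ/ has exactly this specification, giving the surface form [epʰtʰe].

[epʰtʰe]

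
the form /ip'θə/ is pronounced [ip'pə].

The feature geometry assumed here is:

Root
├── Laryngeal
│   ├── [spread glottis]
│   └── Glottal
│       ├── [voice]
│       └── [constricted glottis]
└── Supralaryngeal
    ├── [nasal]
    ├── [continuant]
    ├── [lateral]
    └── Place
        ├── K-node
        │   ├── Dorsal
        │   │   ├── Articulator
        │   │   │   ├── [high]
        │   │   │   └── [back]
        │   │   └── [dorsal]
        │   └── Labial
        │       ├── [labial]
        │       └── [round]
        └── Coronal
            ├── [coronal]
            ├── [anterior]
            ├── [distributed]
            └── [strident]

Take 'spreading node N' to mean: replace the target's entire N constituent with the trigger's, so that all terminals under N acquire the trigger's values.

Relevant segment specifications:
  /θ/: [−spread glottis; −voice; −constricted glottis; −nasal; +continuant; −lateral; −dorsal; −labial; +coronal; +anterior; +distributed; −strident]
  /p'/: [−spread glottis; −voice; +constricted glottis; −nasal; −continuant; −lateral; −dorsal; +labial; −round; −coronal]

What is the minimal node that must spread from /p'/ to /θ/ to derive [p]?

Supralaryngeal

Feature comparison: [continuant], [labial], [round], [coronal], [anterior], [distributed], [strident] differ between /θ/ and [p]; the remaining terminals match.
Tracing each changed feature up the tree, the paths first meet at Supralaryngeal; any lower node misses at least one of them.
Spreading Supralaryngeal from /p'/ overwrites each of those terminals with /p'/'s values, yielding exactly [p].
Since [constricted glottis] is preserved even though /p'/ disagrees there, no node above Supralaryngeal spread.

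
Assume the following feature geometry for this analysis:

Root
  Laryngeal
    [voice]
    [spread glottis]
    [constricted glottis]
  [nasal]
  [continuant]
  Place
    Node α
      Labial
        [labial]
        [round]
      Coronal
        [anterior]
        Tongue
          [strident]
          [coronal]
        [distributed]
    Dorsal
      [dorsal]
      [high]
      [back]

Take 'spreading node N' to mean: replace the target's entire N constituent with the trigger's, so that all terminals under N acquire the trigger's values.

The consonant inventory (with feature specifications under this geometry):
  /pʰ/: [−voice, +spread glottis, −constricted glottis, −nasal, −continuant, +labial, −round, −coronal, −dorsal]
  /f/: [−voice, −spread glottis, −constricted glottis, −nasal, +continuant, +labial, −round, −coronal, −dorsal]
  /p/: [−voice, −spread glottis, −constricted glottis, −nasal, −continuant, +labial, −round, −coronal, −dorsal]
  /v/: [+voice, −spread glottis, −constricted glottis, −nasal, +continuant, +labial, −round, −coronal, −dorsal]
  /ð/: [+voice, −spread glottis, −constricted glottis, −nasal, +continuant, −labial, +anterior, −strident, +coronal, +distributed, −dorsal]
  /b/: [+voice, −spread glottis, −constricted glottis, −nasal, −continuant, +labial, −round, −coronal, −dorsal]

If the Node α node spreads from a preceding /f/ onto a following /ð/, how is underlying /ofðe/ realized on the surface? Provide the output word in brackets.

[ofve]

Terminals under Node α in this geometry: [labial], [round], [anterior], [strident], [coronal], [distributed].
Spreading Node α from /f/ onto /ð/ replaces those values with /f/'s: [+labial], [−round], [−coronal]. Features outside Node α ([voice], [spread glottis], [constricted glottis], …) stay as in /ð/.
The resulting bundle matches /v/ in the inventory; substituting it for /ð/ gives [ofve].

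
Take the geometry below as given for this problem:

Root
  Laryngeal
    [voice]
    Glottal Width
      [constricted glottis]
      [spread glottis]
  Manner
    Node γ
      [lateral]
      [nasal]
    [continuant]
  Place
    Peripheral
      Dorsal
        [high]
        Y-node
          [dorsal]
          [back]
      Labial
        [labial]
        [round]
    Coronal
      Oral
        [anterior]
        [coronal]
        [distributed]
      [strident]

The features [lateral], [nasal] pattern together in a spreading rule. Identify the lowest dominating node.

[lateral] is immediately dominated by Node γ.
[nasal] is immediately dominated by Node γ.
The listed terminals split across distinct daughters of Node γ, so Node γ itself is the smallest node containing them all.

Node γ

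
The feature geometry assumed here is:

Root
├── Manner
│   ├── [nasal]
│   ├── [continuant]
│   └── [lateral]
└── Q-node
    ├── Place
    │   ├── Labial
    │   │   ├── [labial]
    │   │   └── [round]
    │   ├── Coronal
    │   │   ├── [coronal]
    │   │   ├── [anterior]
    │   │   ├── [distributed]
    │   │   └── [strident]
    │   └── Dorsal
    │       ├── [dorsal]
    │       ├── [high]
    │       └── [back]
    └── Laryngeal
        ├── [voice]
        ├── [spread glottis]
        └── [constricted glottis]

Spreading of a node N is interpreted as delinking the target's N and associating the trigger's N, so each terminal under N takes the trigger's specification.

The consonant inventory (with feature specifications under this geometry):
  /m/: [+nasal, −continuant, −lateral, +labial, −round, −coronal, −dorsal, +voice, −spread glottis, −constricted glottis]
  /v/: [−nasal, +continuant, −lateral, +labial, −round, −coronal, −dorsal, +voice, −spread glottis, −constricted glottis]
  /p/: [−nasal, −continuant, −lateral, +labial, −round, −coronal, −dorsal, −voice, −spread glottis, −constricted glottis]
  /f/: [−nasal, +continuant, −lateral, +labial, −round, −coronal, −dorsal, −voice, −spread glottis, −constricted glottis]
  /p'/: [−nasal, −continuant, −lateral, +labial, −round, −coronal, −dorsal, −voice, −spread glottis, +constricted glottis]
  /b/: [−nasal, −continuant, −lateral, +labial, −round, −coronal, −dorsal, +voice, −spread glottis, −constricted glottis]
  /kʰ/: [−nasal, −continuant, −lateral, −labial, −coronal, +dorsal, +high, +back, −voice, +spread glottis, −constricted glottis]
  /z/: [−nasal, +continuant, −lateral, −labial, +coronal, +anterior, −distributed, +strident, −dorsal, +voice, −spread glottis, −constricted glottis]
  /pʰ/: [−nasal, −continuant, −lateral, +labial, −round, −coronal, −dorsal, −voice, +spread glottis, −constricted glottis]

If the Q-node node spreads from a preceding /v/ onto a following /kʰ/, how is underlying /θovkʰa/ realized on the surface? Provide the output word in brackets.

Terminals under Q-node in this geometry: [labial], [round], [coronal], [anterior], [distributed], [strident], [dorsal], [high], [back], [voice], [spread glottis], [constricted glottis].
The target acquires /v/'s values for everything under Q-node — [+labial], [−round], [−coronal], [−dorsal], [+voice], [−spread glottis], [−constricted glottis] — while keeping its own [nasal], [continuant], [lateral].
This feature bundle is that of [b], so /θovkʰa/ surfaces as [θovba].

[θovba]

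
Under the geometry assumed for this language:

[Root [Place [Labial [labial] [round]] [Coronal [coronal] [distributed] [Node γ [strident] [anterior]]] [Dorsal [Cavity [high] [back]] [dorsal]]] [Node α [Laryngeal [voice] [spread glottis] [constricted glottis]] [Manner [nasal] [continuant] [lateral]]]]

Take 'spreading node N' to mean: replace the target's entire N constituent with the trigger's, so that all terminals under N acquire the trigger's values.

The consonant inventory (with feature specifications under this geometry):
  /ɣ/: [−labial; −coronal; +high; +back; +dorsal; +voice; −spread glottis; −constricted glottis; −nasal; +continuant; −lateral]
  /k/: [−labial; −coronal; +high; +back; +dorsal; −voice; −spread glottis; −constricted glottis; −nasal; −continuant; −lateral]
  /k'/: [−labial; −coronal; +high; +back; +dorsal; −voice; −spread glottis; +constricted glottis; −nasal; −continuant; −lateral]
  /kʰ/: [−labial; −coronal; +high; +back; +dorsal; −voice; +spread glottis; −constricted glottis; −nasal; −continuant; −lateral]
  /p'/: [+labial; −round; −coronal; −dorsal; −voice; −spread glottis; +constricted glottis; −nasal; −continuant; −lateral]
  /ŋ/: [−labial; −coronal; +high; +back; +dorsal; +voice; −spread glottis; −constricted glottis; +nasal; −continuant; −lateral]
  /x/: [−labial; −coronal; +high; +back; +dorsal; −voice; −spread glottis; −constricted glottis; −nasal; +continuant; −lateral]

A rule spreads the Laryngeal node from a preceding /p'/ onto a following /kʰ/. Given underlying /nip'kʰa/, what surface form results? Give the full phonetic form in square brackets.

Terminals under Laryngeal in this geometry: [voice], [spread glottis], [constricted glottis].
Spreading Laryngeal from /p'/ onto /kʰ/ replaces those values with /p'/'s: [−voice], [−spread glottis], [+constricted glottis]. Features outside Laryngeal ([labial], [coronal], [high], …) stay as in /kʰ/.
This feature bundle is that of [k'], so /nip'kʰa/ surfaces as [nip'k'a].

[nip'k'a]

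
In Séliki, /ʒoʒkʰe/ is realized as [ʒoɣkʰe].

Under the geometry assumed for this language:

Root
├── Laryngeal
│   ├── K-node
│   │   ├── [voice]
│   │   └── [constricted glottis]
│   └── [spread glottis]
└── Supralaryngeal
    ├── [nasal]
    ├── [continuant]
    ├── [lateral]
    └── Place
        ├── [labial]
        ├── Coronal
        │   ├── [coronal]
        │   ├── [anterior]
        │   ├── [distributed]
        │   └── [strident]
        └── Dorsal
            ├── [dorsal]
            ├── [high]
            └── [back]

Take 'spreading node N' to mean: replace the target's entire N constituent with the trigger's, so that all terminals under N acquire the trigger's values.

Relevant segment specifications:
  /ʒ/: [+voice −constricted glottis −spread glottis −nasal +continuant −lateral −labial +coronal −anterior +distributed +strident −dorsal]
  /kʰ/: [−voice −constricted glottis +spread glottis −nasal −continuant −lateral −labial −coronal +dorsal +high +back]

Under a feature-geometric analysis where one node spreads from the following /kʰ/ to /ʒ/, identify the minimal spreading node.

Place

Comparing /ʒ/ with its surface form [ɣ], the features that change are [coronal], [anterior], [distributed], [strident], [dorsal], [high], [back].
The smallest constituent containing every changed terminal is Place — each of its daughters lacks at least one of the affected features.
If Place spreads, every terminal under it takes /kʰ/'s value, producing [ɣ] as observed.
Had Supralaryngeal or a higher node spread, [continuant] would have taken /kʰ/'s value; it stays as in /ʒ/, confirming the spreading constituent is exactly Place.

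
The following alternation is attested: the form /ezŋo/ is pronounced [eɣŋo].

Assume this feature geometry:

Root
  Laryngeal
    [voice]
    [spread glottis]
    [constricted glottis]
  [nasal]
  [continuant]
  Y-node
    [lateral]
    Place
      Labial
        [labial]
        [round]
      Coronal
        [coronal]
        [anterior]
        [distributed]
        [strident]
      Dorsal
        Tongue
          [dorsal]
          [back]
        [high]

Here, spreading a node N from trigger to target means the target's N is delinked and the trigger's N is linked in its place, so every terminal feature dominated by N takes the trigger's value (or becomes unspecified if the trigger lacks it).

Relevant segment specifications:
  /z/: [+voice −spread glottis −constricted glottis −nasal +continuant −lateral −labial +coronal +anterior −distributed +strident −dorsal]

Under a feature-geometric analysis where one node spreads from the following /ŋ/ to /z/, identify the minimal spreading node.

/z/ and [ɣ] differ in [coronal], [anterior], [distributed], [strident], [dorsal], [high], [back]; every other specified feature is identical.
Tracing each changed feature up the tree, the paths first meet at Place; any lower node misses at least one of them.
Spreading Place from /ŋ/ overwrites each of those terminals with /ŋ/'s values, yielding exactly [ɣ].
Features on which the two segments disagree outside Place, such as [nasal], [continuant], are unchanged — nothing dominating them spread, and Place is the minimal sufficient constituent.

Place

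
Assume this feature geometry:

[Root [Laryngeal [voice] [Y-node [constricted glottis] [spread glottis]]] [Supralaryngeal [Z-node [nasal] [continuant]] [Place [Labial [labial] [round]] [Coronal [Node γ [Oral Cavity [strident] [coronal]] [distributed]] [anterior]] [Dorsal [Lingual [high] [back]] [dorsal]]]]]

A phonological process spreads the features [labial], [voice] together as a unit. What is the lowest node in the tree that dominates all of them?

[labial]: Root ▹ Supralaryngeal ▹ Place ▹ Labial ▹ [labial].
[voice] lies under Laryngeal (below Laryngeal).
The lowest node appearing on every path is Root; each proper daughter of Root fails to dominate at least one of the listed features.

Root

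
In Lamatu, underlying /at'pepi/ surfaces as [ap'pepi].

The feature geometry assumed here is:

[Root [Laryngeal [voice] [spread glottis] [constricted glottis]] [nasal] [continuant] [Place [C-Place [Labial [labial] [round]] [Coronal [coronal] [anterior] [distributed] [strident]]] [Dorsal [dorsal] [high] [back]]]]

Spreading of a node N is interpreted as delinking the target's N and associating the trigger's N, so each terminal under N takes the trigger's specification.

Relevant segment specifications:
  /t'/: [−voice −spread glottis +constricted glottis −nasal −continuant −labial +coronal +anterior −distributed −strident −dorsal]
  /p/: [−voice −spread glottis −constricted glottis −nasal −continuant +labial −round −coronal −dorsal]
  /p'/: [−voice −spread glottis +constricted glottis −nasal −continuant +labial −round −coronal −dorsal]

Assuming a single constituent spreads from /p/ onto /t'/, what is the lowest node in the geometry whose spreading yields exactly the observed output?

C-Place

/t'/ and [p'] differ in [labial], [round], [coronal], [anterior], [distributed], [strident]; every other specified feature is identical.
The smallest constituent containing every changed terminal is C-Place — each of its daughters lacks at least one of the affected features.
Delinking /t'/'s C-Place and associating /p/'s C-Place gives precisely the feature bundle of [p'].
[constricted glottis], a feature on which the two segments disagree outside C-Place, is unchanged — nothing dominating it spread, and C-Place is the minimal sufficient constituent.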